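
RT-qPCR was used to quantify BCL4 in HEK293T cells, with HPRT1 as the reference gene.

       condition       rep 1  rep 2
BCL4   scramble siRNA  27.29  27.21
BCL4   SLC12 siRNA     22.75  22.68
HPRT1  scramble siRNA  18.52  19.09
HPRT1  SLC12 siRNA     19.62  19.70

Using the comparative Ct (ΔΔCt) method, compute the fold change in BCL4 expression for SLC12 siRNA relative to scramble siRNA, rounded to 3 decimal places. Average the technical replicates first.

Mean Ct: BCL4 scramble siRNA 27.250; BCL4 SLC12 siRNA 22.715; HPRT1 scramble siRNA 18.805; HPRT1 SLC12 siRNA 19.660
ΔCt(scramble siRNA) = 27.250 − 18.805 = 8.445
ΔCt(SLC12 siRNA) = 22.715 − 19.660 = 3.055
ΔΔCt = 3.055 − 8.445 = -5.390
Fold change = 2^(−(-5.390)) = 2^5.390 = 41.9326

41.933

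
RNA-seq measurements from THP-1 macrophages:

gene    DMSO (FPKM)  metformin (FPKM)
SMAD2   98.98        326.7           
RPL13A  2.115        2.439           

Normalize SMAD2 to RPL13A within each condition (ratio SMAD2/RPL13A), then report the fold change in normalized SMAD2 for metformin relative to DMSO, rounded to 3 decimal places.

SMAD2/RPL13A (DMSO) = 98.98 / 2.115 = 46.799
SMAD2/RPL13A (metformin) = 326.7 / 2.439 = 133.95
Fold change = 133.95 / 46.799 = 2.8622

2.862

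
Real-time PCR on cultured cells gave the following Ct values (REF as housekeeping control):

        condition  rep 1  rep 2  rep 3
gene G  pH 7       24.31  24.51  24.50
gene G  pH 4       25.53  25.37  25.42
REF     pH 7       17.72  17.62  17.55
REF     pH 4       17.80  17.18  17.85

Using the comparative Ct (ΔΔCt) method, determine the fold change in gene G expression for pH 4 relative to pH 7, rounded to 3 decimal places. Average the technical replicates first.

0.493

Mean Ct: gene G pH 7 24.440; gene G pH 4 25.440; REF pH 7 17.630; REF pH 4 17.610
ΔCt(pH 7) = 24.440 − 17.630 = 6.810
ΔCt(pH 4) = 25.440 − 17.610 = 7.830
ΔΔCt = 7.830 − 6.810 = 1.020
Fold change = 2^(−1.020) = 0.4931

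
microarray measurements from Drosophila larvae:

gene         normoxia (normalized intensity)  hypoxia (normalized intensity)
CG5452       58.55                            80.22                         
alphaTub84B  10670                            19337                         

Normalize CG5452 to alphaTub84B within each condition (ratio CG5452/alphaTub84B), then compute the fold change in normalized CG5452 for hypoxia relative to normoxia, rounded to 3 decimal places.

CG5452/alphaTub84B (normoxia) = 58.55 / 10670 = 0.0054873
CG5452/alphaTub84B (hypoxia) = 80.22 / 19337 = 0.0041485
Fold change = 0.0041485 / 0.0054873 = 0.7560

0.756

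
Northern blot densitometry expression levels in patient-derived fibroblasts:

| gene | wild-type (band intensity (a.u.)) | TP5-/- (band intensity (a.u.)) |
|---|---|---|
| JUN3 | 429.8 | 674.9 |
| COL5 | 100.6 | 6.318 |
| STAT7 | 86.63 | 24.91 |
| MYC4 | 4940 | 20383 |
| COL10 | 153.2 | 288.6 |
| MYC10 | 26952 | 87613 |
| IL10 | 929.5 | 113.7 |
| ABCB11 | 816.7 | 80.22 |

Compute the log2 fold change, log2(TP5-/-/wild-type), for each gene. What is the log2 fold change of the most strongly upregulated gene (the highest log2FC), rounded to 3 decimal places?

log2(674.9/429.8) = 0.651  (JUN3)
log2(6.318/100.6) = -3.993  (COL5)
log2(24.91/86.63) = -1.798  (STAT7)
log2(20383/4940) = 2.045  (MYC4)
log2(288.6/153.2) = 0.914  (COL10)
log2(87613/26952) = 1.701  (MYC10)
log2(113.7/929.5) = -3.031  (IL10)
log2(80.22/816.7) = -3.348  (ABCB11)
MYC4 is most strongly upregulated.

2.045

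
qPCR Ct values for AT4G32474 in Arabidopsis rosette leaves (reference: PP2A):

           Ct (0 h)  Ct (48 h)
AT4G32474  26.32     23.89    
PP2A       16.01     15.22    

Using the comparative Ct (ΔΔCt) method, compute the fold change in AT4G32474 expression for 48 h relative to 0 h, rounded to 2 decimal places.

3.12

ΔCt(0 h) = 26.320 − 16.010 = 10.310
ΔCt(48 h) = 23.890 − 15.220 = 8.670
ΔΔCt = 8.670 − 10.310 = -1.640
Fold change = 2^(−(-1.640)) = 2^1.640 = 3.117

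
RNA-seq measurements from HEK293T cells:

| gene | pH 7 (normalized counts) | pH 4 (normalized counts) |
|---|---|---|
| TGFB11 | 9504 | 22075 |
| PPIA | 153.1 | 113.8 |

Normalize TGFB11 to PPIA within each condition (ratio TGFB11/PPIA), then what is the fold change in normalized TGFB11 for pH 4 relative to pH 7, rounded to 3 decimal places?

3.125

TGFB11/PPIA (pH 7) = 9504 / 153.1 = 62.077
TGFB11/PPIA (pH 4) = 22075 / 113.8 = 193.98
Fold change = 193.98 / 62.077 = 3.1248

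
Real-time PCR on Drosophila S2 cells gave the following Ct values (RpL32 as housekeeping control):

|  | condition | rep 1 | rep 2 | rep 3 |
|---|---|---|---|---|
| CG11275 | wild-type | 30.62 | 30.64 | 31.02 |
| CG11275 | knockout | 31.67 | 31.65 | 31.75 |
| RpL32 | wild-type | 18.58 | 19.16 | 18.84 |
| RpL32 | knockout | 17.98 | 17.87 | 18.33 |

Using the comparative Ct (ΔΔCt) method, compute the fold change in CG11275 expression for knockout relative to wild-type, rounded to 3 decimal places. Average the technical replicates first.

0.301

Mean Ct: CG11275 wild-type 30.760; CG11275 knockout 31.690; RpL32 wild-type 18.860; RpL32 knockout 18.060
ΔCt(wild-type) = 30.760 − 18.860 = 11.900
ΔCt(knockout) = 31.690 − 18.060 = 13.630
ΔΔCt = 13.630 − 11.900 = 1.730
Fold change = 2^(−1.730) = 0.3015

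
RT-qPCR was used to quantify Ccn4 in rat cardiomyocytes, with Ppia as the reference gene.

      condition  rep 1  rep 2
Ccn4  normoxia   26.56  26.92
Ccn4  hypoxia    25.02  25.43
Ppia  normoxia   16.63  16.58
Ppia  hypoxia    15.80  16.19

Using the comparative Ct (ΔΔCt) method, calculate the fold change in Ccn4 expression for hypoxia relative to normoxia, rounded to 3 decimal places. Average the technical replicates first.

1.873

Mean Ct: Ccn4 normoxia 26.740; Ccn4 hypoxia 25.225; Ppia normoxia 16.605; Ppia hypoxia 15.995
ΔCt(normoxia) = 26.740 − 16.605 = 10.135
ΔCt(hypoxia) = 25.225 − 15.995 = 9.230
ΔΔCt = 9.230 − 10.135 = -0.905
Fold change = 2^(−(-0.905)) = 2^0.905 = 1.8725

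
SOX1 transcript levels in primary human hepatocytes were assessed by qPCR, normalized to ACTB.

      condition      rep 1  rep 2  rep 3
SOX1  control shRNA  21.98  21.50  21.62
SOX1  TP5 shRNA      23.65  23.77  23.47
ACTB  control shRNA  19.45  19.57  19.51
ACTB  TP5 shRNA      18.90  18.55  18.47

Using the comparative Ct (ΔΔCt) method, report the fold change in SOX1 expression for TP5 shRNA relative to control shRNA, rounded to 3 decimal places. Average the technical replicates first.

Mean Ct: SOX1 control shRNA 21.700; SOX1 TP5 shRNA 23.630; ACTB control shRNA 19.510; ACTB TP5 shRNA 18.640
ΔCt(control shRNA) = 21.700 − 19.510 = 2.190
ΔCt(TP5 shRNA) = 23.630 − 18.640 = 4.990
ΔΔCt = 4.990 − 2.190 = 2.800
Fold change = 2^(−2.800) = 0.1436

0.144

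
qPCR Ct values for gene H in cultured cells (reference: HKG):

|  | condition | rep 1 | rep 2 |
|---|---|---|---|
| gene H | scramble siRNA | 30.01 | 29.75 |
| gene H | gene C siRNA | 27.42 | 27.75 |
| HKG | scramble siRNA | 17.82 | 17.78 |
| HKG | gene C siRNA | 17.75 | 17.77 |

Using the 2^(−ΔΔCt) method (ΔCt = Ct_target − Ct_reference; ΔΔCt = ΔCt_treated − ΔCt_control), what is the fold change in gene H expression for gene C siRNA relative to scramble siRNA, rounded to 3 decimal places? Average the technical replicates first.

Mean Ct: gene H scramble siRNA 29.880; gene H gene C siRNA 27.585; HKG scramble siRNA 17.800; HKG gene C siRNA 17.760
ΔCt(scramble siRNA) = 29.880 − 17.800 = 12.080
ΔCt(gene C siRNA) = 27.585 − 17.760 = 9.825
ΔΔCt = 9.825 − 12.080 = -2.255
Fold change = 2^(−(-2.255)) = 2^2.255 = 4.7733

4.773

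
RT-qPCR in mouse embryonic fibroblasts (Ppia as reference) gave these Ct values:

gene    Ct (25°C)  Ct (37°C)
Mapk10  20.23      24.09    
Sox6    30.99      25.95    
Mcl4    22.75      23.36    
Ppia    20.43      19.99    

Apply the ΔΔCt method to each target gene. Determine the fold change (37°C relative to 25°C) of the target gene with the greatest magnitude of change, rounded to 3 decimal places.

Mapk10: ΔΔCt = (24.09−19.99) − (20.23−20.43) = 4.10 − (-0.20) = 4.30; fold change = 2^-4.30 = 0.051
Sox6: ΔΔCt = (25.95−19.99) − (30.99−20.43) = 5.96 − 10.56 = -4.60; fold change = 2^4.60 = 24.251
Mcl4: ΔΔCt = (23.36−19.99) − (22.75−20.43) = 3.37 − 2.32 = 1.05; fold change = 2^-1.05 = 0.483
Sox6 has the largest |ΔΔCt| = 4.60.

24.251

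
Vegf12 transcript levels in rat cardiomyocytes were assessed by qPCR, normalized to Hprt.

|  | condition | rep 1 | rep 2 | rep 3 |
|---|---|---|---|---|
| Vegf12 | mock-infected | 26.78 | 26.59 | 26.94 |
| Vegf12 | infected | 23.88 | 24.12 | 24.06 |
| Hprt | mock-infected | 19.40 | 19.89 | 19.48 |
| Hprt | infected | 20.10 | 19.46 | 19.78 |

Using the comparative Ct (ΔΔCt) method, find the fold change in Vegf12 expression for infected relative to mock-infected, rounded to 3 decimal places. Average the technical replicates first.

7.674

Mean Ct: Vegf12 mock-infected 26.770; Vegf12 infected 24.020; Hprt mock-infected 19.590; Hprt infected 19.780
ΔCt(mock-infected) = 26.770 − 19.590 = 7.180
ΔCt(infected) = 24.020 − 19.780 = 4.240
ΔΔCt = 4.240 − 7.180 = -2.940
Fold change = 2^(−(-2.940)) = 2^2.940 = 7.6741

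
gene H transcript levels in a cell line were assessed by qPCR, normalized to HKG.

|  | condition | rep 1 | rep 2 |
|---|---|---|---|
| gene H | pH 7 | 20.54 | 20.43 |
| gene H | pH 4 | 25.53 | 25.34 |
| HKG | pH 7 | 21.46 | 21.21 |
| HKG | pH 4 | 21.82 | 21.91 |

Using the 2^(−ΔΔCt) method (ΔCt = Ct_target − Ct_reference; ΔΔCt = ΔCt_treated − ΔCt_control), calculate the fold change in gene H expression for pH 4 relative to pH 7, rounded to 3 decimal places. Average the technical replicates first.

Mean Ct: gene H pH 7 20.485; gene H pH 4 25.435; HKG pH 7 21.335; HKG pH 4 21.865
ΔCt(pH 7) = 20.485 − 21.335 = -0.850
ΔCt(pH 4) = 25.435 − 21.865 = 3.570
ΔΔCt = 3.570 − (-0.850) = 4.420
Fold change = 2^(−4.420) = 0.0467

0.047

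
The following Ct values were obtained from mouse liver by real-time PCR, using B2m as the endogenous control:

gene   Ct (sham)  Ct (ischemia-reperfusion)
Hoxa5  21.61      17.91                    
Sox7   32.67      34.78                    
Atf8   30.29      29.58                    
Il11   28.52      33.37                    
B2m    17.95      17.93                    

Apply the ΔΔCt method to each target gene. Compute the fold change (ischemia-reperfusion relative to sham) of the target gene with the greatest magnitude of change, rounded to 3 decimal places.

0.034

Hoxa5: ΔΔCt = (17.91−17.93) − (21.61−17.95) = -0.02 − 3.66 = -3.68; fold change = 2^3.68 = 12.817
Sox7: ΔΔCt = (34.78−17.93) − (32.67−17.95) = 16.85 − 14.72 = 2.13; fold change = 2^-2.13 = 0.228
Atf8: ΔΔCt = (29.58−17.93) − (30.29−17.95) = 11.65 − 12.34 = -0.69; fold change = 2^0.69 = 1.613
Il11: ΔΔCt = (33.37−17.93) − (28.52−17.95) = 15.44 − 10.57 = 4.87; fold change = 2^-4.87 = 0.034
Il11 has the largest |ΔΔCt| = 4.87.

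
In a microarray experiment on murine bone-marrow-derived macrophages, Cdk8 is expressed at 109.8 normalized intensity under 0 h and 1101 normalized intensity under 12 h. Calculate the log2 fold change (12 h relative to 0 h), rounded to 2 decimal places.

3.33

Fold change = 1101 / 109.8 = 10.0273
log2(10.0273) = 3.326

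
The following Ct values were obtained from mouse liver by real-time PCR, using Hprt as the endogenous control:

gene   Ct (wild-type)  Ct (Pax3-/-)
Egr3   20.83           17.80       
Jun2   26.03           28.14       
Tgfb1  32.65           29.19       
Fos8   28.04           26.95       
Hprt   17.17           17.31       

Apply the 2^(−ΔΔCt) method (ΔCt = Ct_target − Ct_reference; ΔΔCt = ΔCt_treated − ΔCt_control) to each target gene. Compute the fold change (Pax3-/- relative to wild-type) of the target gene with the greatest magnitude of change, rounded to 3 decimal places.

Egr3: ΔΔCt = (17.80−17.31) − (20.83−17.17) = 0.49 − 3.66 = -3.17; fold change = 2^3.17 = 9.000
Jun2: ΔΔCt = (28.14−17.31) − (26.03−17.17) = 10.83 − 8.86 = 1.97; fold change = 2^-1.97 = 0.255
Tgfb1: ΔΔCt = (29.19−17.31) − (32.65−17.17) = 11.88 − 15.48 = -3.60; fold change = 2^3.60 = 12.126
Fos8: ΔΔCt = (26.95−17.31) − (28.04−17.17) = 9.64 − 10.87 = -1.23; fold change = 2^1.23 = 2.346
Tgfb1 has the largest |ΔΔCt| = 3.60.

12.126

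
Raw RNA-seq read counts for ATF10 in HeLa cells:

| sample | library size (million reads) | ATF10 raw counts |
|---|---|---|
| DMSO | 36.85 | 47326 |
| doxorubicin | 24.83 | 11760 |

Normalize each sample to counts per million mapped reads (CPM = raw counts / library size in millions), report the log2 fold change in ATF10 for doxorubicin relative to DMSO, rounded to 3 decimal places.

CPM(DMSO) = 47326 / 36.85 = 1284.2877
CPM(doxorubicin) = 11760 / 24.83 = 473.6206
Fold change = 473.6206 / 1284.2877 = 0.36878
log2(0.36878) = -1.4392

-1.439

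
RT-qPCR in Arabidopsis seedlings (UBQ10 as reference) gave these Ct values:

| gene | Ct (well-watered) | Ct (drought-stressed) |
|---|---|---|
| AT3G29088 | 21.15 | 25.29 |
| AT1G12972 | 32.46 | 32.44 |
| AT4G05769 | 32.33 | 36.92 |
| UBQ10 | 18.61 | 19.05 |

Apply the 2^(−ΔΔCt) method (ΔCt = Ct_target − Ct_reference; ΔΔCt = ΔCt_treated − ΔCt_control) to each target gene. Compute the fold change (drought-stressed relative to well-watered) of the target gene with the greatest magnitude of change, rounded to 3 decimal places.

0.056

AT3G29088: ΔΔCt = (25.29−19.05) − (21.15−18.61) = 6.24 − 2.54 = 3.70; fold change = 2^-3.70 = 0.077
AT1G12972: ΔΔCt = (32.44−19.05) − (32.46−18.61) = 13.39 − 13.85 = -0.46; fold change = 2^0.46 = 1.376
AT4G05769: ΔΔCt = (36.92−19.05) − (32.33−18.61) = 17.87 − 13.72 = 4.15; fold change = 2^-4.15 = 0.056
AT4G05769 has the largest |ΔΔCt| = 4.15.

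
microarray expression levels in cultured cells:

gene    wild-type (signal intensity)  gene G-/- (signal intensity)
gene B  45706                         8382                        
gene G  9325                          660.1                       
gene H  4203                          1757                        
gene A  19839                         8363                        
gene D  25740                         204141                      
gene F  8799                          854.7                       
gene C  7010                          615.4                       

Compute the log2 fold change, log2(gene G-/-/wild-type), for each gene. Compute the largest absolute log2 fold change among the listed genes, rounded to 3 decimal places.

3.820

log2(8382/45706) = -2.447  (gene B)
log2(660.1/9325) = -3.820  (gene G)
log2(1757/4203) = -1.258  (gene H)
log2(8363/19839) = -1.246  (gene A)
log2(204141/25740) = 2.987  (gene D)
log2(854.7/8799) = -3.364  (gene F)
log2(615.4/7010) = -3.510  (gene C)
The largest magnitude belongs to gene G.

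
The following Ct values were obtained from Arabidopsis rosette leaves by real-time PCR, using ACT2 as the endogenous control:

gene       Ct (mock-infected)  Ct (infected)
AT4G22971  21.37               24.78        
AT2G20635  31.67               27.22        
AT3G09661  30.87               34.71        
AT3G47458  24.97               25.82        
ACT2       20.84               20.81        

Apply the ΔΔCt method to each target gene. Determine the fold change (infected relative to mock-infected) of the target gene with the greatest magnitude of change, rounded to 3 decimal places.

21.407

AT4G22971: ΔΔCt = (24.78−20.81) − (21.37−20.84) = 3.97 − 0.53 = 3.44; fold change = 2^-3.44 = 0.092
AT2G20635: ΔΔCt = (27.22−20.81) − (31.67−20.84) = 6.41 − 10.83 = -4.42; fold change = 2^4.42 = 21.407
AT3G09661: ΔΔCt = (34.71−20.81) − (30.87−20.84) = 13.90 − 10.03 = 3.87; fold change = 2^-3.87 = 0.068
AT3G47458: ΔΔCt = (25.82−20.81) − (24.97−20.84) = 5.01 − 4.13 = 0.88; fold change = 2^-0.88 = 0.543
AT2G20635 has the largest |ΔΔCt| = 4.42.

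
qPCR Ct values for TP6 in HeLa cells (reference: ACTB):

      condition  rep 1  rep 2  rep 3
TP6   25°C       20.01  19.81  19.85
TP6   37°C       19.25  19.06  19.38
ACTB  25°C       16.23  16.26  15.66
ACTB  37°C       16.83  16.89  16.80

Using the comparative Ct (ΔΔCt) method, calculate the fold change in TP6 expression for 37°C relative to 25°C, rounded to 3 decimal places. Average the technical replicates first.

2.732

Mean Ct: TP6 25°C 19.890; TP6 37°C 19.230; ACTB 25°C 16.050; ACTB 37°C 16.840
ΔCt(25°C) = 19.890 − 16.050 = 3.840
ΔCt(37°C) = 19.230 − 16.840 = 2.390
ΔΔCt = 2.390 − 3.840 = -1.450
Fold change = 2^(−(-1.450)) = 2^1.450 = 2.7321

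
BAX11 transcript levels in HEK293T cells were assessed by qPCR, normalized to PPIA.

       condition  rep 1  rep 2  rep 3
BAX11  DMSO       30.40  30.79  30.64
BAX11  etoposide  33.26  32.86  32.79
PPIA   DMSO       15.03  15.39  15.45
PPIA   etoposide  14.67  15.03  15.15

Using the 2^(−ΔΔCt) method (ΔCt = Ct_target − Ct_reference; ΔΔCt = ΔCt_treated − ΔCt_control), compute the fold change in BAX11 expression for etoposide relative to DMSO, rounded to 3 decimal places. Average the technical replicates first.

Mean Ct: BAX11 DMSO 30.610; BAX11 etoposide 32.970; PPIA DMSO 15.290; PPIA etoposide 14.950
ΔCt(DMSO) = 30.610 − 15.290 = 15.320
ΔCt(etoposide) = 32.970 − 14.950 = 18.020
ΔΔCt = 18.020 − 15.320 = 2.700
Fold change = 2^(−2.700) = 0.1539

0.154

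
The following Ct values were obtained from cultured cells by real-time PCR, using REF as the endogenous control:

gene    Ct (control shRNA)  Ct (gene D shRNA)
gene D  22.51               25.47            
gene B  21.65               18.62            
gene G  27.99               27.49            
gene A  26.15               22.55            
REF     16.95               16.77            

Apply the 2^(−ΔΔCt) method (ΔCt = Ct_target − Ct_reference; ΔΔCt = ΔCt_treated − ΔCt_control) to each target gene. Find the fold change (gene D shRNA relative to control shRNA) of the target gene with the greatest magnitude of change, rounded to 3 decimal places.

10.703

gene D: ΔΔCt = (25.47−16.77) − (22.51−16.95) = 8.70 − 5.56 = 3.14; fold change = 2^-3.14 = 0.113
gene B: ΔΔCt = (18.62−16.77) − (21.65−16.95) = 1.85 − 4.70 = -2.85; fold change = 2^2.85 = 7.210
gene G: ΔΔCt = (27.49−16.77) − (27.99−16.95) = 10.72 − 11.04 = -0.32; fold change = 2^0.32 = 1.248
gene A: ΔΔCt = (22.55−16.77) − (26.15−16.95) = 5.78 − 9.20 = -3.42; fold change = 2^3.42 = 10.703
gene A has the largest |ΔΔCt| = 3.42.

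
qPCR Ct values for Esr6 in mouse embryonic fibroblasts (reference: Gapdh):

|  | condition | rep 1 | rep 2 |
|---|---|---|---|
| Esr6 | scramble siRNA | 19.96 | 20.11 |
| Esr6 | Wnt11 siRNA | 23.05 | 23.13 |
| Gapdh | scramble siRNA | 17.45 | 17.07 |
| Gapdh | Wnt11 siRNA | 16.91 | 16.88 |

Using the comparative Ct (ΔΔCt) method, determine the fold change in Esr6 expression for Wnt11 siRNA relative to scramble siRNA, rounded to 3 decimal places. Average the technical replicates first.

0.093

Mean Ct: Esr6 scramble siRNA 20.035; Esr6 Wnt11 siRNA 23.090; Gapdh scramble siRNA 17.260; Gapdh Wnt11 siRNA 16.895
ΔCt(scramble siRNA) = 20.035 − 17.260 = 2.775
ΔCt(Wnt11 siRNA) = 23.090 − 16.895 = 6.195
ΔΔCt = 6.195 − 2.775 = 3.420
Fold change = 2^(−3.420) = 0.0934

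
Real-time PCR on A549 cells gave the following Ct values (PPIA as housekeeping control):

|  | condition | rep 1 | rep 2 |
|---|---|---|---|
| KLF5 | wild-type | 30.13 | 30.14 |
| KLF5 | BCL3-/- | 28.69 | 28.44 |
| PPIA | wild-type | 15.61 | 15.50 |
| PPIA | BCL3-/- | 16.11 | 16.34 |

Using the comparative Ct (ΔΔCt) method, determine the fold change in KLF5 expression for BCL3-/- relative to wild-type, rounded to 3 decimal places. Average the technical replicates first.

Mean Ct: KLF5 wild-type 30.135; KLF5 BCL3-/- 28.565; PPIA wild-type 15.555; PPIA BCL3-/- 16.225
ΔCt(wild-type) = 30.135 − 15.555 = 14.580
ΔCt(BCL3-/-) = 28.565 − 16.225 = 12.340
ΔΔCt = 12.340 − 14.580 = -2.240
Fold change = 2^(−(-2.240)) = 2^2.240 = 4.7240

4.724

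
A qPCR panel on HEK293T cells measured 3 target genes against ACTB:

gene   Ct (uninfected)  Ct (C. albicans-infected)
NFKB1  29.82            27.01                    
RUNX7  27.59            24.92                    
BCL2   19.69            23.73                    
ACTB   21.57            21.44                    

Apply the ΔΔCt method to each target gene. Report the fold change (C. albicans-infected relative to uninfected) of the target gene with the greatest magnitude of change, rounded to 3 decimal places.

NFKB1: ΔΔCt = (27.01−21.44) − (29.82−21.57) = 5.57 − 8.25 = -2.68; fold change = 2^2.68 = 6.409
RUNX7: ΔΔCt = (24.92−21.44) − (27.59−21.57) = 3.48 − 6.02 = -2.54; fold change = 2^2.54 = 5.816
BCL2: ΔΔCt = (23.73−21.44) − (19.69−21.57) = 2.29 − (-1.88) = 4.17; fold change = 2^-4.17 = 0.056
BCL2 has the largest |ΔΔCt| = 4.17.

0.056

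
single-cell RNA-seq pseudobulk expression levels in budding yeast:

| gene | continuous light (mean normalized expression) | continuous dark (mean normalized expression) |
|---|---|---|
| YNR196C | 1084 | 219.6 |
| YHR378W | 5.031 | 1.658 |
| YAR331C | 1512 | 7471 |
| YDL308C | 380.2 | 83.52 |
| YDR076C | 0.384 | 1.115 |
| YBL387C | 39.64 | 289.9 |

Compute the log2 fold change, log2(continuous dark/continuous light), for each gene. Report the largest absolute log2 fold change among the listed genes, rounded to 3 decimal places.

2.871

log2(219.6/1084) = -2.303  (YNR196C)
log2(1.658/5.031) = -1.601  (YHR378W)
log2(7471/1512) = 2.305  (YAR331C)
log2(83.52/380.2) = -2.187  (YDL308C)
log2(1.115/0.384) = 1.538  (YDR076C)
log2(289.9/39.64) = 2.871  (YBL387C)
The largest magnitude belongs to YBL387C.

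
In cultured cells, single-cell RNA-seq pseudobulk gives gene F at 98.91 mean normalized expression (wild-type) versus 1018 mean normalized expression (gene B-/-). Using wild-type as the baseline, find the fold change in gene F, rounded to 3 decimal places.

10.292

Fold change = 1018 / 98.91 = 10.2922
gene F is upregulated.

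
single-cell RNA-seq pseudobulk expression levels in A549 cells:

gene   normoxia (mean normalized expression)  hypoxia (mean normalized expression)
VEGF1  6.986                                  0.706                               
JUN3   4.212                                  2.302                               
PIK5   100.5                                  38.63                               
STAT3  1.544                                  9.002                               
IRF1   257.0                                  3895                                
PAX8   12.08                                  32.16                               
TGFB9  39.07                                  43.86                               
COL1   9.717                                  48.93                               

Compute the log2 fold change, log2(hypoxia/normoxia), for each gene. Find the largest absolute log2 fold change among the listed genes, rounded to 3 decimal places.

log2(0.706/6.986) = -3.307  (VEGF1)
log2(2.302/4.212) = -0.872  (JUN3)
log2(38.63/100.5) = -1.379  (PIK5)
log2(9.002/1.544) = 2.544  (STAT3)
log2(3895/257.0) = 3.922  (IRF1)
log2(32.16/12.08) = 1.413  (PAX8)
log2(43.86/39.07) = 0.167  (TGFB9)
log2(48.93/9.717) = 2.332  (COL1)
The largest magnitude belongs to IRF1.

3.922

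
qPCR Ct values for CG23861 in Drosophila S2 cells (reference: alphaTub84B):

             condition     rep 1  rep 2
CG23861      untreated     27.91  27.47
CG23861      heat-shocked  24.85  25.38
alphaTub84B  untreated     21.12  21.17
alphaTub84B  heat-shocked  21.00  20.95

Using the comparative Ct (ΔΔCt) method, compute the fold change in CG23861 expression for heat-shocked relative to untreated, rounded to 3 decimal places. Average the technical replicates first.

5.296

Mean Ct: CG23861 untreated 27.690; CG23861 heat-shocked 25.115; alphaTub84B untreated 21.145; alphaTub84B heat-shocked 20.975
ΔCt(untreated) = 27.690 − 21.145 = 6.545
ΔCt(heat-shocked) = 25.115 − 20.975 = 4.140
ΔΔCt = 4.140 − 6.545 = -2.405
Fold change = 2^(−(-2.405)) = 2^2.405 = 5.2964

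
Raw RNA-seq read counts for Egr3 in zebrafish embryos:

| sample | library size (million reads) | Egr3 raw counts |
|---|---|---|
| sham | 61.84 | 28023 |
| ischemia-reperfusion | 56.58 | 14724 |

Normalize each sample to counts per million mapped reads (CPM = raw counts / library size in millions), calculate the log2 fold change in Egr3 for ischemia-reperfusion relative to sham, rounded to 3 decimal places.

CPM(sham) = 28023 / 61.84 = 453.1533
CPM(ischemia-reperfusion) = 14724 / 56.58 = 260.2333
Fold change = 260.2333 / 453.1533 = 0.57427
log2(0.57427) = -0.8002

-0.800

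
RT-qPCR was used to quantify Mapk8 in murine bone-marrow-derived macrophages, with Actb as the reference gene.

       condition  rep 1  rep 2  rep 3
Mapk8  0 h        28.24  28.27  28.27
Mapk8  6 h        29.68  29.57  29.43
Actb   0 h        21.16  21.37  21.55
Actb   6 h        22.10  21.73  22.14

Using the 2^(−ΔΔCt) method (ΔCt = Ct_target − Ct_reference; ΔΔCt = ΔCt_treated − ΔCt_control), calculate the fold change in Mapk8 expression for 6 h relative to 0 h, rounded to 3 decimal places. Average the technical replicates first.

Mean Ct: Mapk8 0 h 28.260; Mapk8 6 h 29.560; Actb 0 h 21.360; Actb 6 h 21.990
ΔCt(0 h) = 28.260 − 21.360 = 6.900
ΔCt(6 h) = 29.560 − 21.990 = 7.570
ΔΔCt = 7.570 − 6.900 = 0.670
Fold change = 2^(−0.670) = 0.6285

0.629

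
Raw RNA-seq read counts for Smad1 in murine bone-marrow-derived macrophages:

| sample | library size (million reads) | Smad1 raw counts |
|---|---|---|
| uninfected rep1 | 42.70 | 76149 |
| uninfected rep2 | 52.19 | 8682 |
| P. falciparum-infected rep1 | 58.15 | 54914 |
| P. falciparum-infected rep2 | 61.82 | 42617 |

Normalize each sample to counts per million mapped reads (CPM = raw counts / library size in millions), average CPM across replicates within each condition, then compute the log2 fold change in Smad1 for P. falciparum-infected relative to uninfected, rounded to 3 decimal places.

CPM(uninfected rep1) = 76149 / 42.70 = 1783.3489
CPM(uninfected rep2) = 8682 / 52.19 = 166.3537
CPM(P. falciparum-infected rep1) = 54914 / 58.15 = 944.3508
CPM(P. falciparum-infected rep2) = 42617 / 61.82 = 689.3724
mean CPM(uninfected) = 974.8513; mean CPM(P. falciparum-infected) = 816.8616
Fold change = 816.8616 / 974.8513 = 0.83793
log2(0.83793) = -0.2551

-0.255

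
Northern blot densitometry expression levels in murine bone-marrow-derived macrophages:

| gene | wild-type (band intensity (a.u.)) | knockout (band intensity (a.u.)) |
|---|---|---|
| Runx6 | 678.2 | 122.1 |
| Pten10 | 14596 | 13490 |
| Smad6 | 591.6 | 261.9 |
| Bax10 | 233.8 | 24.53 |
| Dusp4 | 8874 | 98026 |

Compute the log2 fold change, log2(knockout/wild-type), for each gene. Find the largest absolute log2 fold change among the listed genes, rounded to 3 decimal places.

log2(122.1/678.2) = -2.474  (Runx6)
log2(13490/14596) = -0.114  (Pten10)
log2(261.9/591.6) = -1.176  (Smad6)
log2(24.53/233.8) = -3.253  (Bax10)
log2(98026/8874) = 3.466  (Dusp4)
The largest magnitude belongs to Dusp4.

3.466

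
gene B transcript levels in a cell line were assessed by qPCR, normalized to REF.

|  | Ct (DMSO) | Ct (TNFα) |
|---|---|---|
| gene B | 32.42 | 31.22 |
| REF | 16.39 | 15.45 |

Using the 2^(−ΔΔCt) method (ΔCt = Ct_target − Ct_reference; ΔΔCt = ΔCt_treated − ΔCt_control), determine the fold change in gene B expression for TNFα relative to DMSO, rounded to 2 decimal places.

ΔCt(DMSO) = 32.420 − 16.390 = 16.030
ΔCt(TNFα) = 31.220 − 15.450 = 15.770
ΔΔCt = 15.770 − 16.030 = -0.260
Fold change = 2^(−(-0.260)) = 2^0.260 = 1.197

1.20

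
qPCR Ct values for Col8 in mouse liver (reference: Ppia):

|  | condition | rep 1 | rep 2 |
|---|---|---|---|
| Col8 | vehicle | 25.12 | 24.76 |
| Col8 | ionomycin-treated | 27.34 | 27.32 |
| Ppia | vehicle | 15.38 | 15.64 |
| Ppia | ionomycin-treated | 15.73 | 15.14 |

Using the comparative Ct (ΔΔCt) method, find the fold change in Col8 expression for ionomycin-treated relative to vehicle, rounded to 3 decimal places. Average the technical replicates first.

0.181

Mean Ct: Col8 vehicle 24.940; Col8 ionomycin-treated 27.330; Ppia vehicle 15.510; Ppia ionomycin-treated 15.435
ΔCt(vehicle) = 24.940 − 15.510 = 9.430
ΔCt(ionomycin-treated) = 27.330 − 15.435 = 11.895
ΔΔCt = 11.895 − 9.430 = 2.465
Fold change = 2^(−2.465) = 0.1811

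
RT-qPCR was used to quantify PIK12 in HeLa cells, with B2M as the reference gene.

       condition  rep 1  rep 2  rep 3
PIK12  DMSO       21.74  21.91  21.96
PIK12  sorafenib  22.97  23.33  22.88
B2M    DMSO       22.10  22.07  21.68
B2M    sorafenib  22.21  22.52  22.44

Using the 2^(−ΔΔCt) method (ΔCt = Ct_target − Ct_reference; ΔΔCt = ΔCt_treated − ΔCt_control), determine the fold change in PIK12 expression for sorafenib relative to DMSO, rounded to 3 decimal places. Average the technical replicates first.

Mean Ct: PIK12 DMSO 21.870; PIK12 sorafenib 23.060; B2M DMSO 21.950; B2M sorafenib 22.390
ΔCt(DMSO) = 21.870 − 21.950 = -0.080
ΔCt(sorafenib) = 23.060 − 22.390 = 0.670
ΔΔCt = 0.670 − (-0.080) = 0.750
Fold change = 2^(−0.750) = 0.5946

0.595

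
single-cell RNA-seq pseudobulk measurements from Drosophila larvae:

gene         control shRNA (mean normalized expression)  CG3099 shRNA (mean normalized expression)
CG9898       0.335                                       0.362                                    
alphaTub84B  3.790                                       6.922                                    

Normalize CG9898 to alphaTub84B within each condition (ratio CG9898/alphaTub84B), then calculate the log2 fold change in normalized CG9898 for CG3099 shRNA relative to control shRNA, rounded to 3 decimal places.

-0.757

CG9898/alphaTub84B (control shRNA) = 0.335 / 3.790 = 0.088391
CG9898/alphaTub84B (CG3099 shRNA) = 0.362 / 6.922 = 0.052297
Fold change = 0.052297 / 0.088391 = 0.5917
log2(0.5917) = -0.7572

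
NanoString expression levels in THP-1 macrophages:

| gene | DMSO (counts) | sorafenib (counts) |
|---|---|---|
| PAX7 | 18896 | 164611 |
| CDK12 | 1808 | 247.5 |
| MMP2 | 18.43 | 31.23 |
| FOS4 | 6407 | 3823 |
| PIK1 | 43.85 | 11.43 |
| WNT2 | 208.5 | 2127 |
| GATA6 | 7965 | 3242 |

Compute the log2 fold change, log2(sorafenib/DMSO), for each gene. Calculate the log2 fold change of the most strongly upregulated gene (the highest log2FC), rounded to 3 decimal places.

3.351

log2(164611/18896) = 3.123  (PAX7)
log2(247.5/1808) = -2.869  (CDK12)
log2(31.23/18.43) = 0.761  (MMP2)
log2(3823/6407) = -0.745  (FOS4)
log2(11.43/43.85) = -1.940  (PIK1)
log2(2127/208.5) = 3.351  (WNT2)
log2(3242/7965) = -1.297  (GATA6)
WNT2 is most strongly upregulated.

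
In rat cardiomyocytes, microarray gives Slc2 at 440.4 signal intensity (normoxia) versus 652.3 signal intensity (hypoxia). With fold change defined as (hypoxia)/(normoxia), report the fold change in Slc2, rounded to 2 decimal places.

1.48

Fold change = 652.3 / 440.4 = 1.481
Slc2 is upregulated.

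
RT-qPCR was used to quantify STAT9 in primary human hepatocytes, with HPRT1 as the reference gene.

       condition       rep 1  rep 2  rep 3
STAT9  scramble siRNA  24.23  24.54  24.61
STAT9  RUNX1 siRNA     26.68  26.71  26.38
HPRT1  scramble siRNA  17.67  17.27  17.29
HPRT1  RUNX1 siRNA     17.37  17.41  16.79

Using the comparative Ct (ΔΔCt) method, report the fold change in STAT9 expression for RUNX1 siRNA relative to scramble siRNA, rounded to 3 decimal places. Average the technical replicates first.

0.196

Mean Ct: STAT9 scramble siRNA 24.460; STAT9 RUNX1 siRNA 26.590; HPRT1 scramble siRNA 17.410; HPRT1 RUNX1 siRNA 17.190
ΔCt(scramble siRNA) = 24.460 − 17.410 = 7.050
ΔCt(RUNX1 siRNA) = 26.590 − 17.190 = 9.400
ΔΔCt = 9.400 − 7.050 = 2.350
Fold change = 2^(−2.350) = 0.1961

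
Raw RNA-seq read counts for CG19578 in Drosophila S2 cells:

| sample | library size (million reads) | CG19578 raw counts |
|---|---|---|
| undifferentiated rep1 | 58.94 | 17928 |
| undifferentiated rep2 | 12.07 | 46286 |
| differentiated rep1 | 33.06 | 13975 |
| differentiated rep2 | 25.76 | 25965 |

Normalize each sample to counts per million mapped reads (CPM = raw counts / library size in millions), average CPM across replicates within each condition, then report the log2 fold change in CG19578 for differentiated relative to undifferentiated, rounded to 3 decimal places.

-1.533

CPM(undifferentiated rep1) = 17928 / 58.94 = 304.1737
CPM(undifferentiated rep2) = 46286 / 12.07 = 3834.7970
CPM(differentiated rep1) = 13975 / 33.06 = 422.7163
CPM(differentiated rep2) = 25965 / 25.76 = 1007.9581
mean CPM(undifferentiated) = 2069.4854; mean CPM(differentiated) = 715.3372
Fold change = 715.3372 / 2069.4854 = 0.34566
log2(0.34566) = -1.5326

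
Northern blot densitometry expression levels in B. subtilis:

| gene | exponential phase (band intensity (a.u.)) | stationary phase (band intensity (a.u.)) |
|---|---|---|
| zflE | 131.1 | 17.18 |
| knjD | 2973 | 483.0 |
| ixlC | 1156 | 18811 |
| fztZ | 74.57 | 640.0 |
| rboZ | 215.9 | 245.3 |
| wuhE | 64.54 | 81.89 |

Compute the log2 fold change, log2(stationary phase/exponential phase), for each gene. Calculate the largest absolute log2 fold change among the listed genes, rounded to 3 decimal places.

4.024

log2(17.18/131.1) = -2.932  (zflE)
log2(483.0/2973) = -2.622  (knjD)
log2(18811/1156) = 4.024  (ixlC)
log2(640.0/74.57) = 3.101  (fztZ)
log2(245.3/215.9) = 0.184  (rboZ)
log2(81.89/64.54) = 0.343  (wuhE)
The largest magnitude belongs to ixlC.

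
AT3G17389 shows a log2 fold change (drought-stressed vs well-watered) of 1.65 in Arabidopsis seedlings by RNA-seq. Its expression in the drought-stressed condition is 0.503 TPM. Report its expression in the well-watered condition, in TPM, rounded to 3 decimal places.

0.160

Fold change = 2^(1.65) = 3.1383
well-watered expression = 0.503 / 3.1383 = 0.160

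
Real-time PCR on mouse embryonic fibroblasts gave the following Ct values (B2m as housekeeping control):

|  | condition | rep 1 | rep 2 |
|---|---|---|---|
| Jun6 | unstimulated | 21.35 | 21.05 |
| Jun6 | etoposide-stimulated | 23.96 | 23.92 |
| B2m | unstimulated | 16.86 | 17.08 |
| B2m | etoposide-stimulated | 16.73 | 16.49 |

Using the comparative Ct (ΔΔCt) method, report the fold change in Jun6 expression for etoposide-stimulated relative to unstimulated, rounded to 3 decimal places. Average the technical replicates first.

0.117

Mean Ct: Jun6 unstimulated 21.200; Jun6 etoposide-stimulated 23.940; B2m unstimulated 16.970; B2m etoposide-stimulated 16.610
ΔCt(unstimulated) = 21.200 − 16.970 = 4.230
ΔCt(etoposide-stimulated) = 23.940 − 16.610 = 7.330
ΔΔCt = 7.330 − 4.230 = 3.100
Fold change = 2^(−3.100) = 0.1166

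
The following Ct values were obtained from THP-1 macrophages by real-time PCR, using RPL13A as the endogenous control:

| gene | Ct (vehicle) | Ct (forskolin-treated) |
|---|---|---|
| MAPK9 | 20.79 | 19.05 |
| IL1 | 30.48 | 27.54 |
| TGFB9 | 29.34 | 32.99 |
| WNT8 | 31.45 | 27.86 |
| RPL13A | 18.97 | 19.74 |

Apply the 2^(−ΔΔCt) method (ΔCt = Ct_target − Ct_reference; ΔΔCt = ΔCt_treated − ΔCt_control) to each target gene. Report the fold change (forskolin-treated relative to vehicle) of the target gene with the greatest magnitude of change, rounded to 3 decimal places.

20.535

MAPK9: ΔΔCt = (19.05−19.74) − (20.79−18.97) = -0.69 − 1.82 = -2.51; fold change = 2^2.51 = 5.696
IL1: ΔΔCt = (27.54−19.74) − (30.48−18.97) = 7.80 − 11.51 = -3.71; fold change = 2^3.71 = 13.086
TGFB9: ΔΔCt = (32.99−19.74) − (29.34−18.97) = 13.25 − 10.37 = 2.88; fold change = 2^-2.88 = 0.136
WNT8: ΔΔCt = (27.86−19.74) − (31.45−18.97) = 8.12 − 12.48 = -4.36; fold change = 2^4.36 = 20.535
WNT8 has the largest |ΔΔCt| = 4.36.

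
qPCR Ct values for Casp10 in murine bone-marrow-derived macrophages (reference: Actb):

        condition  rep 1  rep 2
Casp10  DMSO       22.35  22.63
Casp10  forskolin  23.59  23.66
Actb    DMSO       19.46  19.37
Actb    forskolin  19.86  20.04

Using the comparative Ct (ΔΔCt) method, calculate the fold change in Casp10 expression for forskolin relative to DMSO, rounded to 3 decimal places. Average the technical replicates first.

Mean Ct: Casp10 DMSO 22.490; Casp10 forskolin 23.625; Actb DMSO 19.415; Actb forskolin 19.950
ΔCt(DMSO) = 22.490 − 19.415 = 3.075
ΔCt(forskolin) = 23.625 − 19.950 = 3.675
ΔΔCt = 3.675 − 3.075 = 0.600
Fold change = 2^(−0.600) = 0.6598

0.660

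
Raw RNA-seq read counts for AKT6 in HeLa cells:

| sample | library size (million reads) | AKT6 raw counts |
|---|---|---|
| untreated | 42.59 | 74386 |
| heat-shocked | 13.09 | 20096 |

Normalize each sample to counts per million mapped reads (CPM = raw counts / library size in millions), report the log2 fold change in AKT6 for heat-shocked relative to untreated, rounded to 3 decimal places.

-0.186

CPM(untreated) = 74386 / 42.59 = 1746.5602
CPM(heat-shocked) = 20096 / 13.09 = 1535.2177
Fold change = 1535.2177 / 1746.5602 = 0.87900
log2(0.87900) = -0.1861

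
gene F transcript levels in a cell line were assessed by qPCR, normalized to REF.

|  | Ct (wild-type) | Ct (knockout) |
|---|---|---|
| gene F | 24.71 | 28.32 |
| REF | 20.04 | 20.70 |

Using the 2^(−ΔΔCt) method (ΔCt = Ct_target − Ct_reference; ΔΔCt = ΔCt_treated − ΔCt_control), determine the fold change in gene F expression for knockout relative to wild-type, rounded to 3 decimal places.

ΔCt(wild-type) = 24.710 − 20.040 = 4.670
ΔCt(knockout) = 28.320 − 20.700 = 7.620
ΔΔCt = 7.620 − 4.670 = 2.950
Fold change = 2^(−2.950) = 0.1294

0.129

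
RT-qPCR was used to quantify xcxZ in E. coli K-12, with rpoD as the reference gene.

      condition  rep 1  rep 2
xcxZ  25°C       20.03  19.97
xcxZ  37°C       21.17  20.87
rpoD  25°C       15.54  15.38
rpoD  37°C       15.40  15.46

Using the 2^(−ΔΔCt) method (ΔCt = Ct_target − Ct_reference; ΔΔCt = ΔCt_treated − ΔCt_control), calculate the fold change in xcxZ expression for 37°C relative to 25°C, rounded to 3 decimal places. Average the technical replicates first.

Mean Ct: xcxZ 25°C 20.000; xcxZ 37°C 21.020; rpoD 25°C 15.460; rpoD 37°C 15.430
ΔCt(25°C) = 20.000 − 15.460 = 4.540
ΔCt(37°C) = 21.020 − 15.430 = 5.590
ΔΔCt = 5.590 − 4.540 = 1.050
Fold change = 2^(−1.050) = 0.4830

0.483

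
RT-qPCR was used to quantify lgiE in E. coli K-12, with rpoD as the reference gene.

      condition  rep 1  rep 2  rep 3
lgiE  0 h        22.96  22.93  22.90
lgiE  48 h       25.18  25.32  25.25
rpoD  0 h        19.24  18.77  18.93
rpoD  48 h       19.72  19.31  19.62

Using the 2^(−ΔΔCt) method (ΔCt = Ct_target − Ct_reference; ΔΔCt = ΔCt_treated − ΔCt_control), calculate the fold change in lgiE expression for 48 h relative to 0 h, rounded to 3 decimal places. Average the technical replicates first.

Mean Ct: lgiE 0 h 22.930; lgiE 48 h 25.250; rpoD 0 h 18.980; rpoD 48 h 19.550
ΔCt(0 h) = 22.930 − 18.980 = 3.950
ΔCt(48 h) = 25.250 − 19.550 = 5.700
ΔΔCt = 5.700 − 3.950 = 1.750
Fold change = 2^(−1.750) = 0.2973

0.297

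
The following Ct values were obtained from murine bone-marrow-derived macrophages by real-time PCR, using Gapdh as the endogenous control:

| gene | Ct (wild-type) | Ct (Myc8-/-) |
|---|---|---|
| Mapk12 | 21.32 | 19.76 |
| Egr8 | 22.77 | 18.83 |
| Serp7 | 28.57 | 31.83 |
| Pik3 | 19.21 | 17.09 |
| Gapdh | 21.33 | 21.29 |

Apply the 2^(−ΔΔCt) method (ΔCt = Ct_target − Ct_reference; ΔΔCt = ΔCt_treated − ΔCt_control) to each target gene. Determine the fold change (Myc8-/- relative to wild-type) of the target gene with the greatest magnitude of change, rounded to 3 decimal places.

14.929

Mapk12: ΔΔCt = (19.76−21.29) − (21.32−21.33) = -1.53 − (-0.01) = -1.52; fold change = 2^1.52 = 2.868
Egr8: ΔΔCt = (18.83−21.29) − (22.77−21.33) = -2.46 − 1.44 = -3.90; fold change = 2^3.90 = 14.929
Serp7: ΔΔCt = (31.83−21.29) − (28.57−21.33) = 10.54 − 7.24 = 3.30; fold change = 2^-3.30 = 0.102
Pik3: ΔΔCt = (17.09−21.29) − (19.21−21.33) = -4.20 − (-2.12) = -2.08; fold change = 2^2.08 = 4.228
Egr8 has the largest |ΔΔCt| = 3.90.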